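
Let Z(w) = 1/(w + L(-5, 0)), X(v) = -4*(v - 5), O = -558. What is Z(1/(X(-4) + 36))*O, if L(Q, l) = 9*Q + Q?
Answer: 40176/3599 ≈ 11.163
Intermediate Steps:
X(v) = 20 - 4*v (X(v) = -4*(-5 + v) = 20 - 4*v)
L(Q, l) = 10*Q
Z(w) = 1/(-50 + w) (Z(w) = 1/(w + 10*(-5)) = 1/(w - 50) = 1/(-50 + w))
Z(1/(X(-4) + 36))*O = -558/(-50 + 1/((20 - 4*(-4)) + 36)) = -558/(-50 + 1/((20 + 16) + 36)) = -558/(-50 + 1/(36 + 36)) = -558/(-50 + 1/72) = -558/(-3599/72) = -72/3599*(-558) = 40176/3599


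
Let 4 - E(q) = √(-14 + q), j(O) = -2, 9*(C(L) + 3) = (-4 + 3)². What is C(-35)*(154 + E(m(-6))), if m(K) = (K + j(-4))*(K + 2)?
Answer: -4108/9 + 26*√2/3 ≈ -444.19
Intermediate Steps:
C(L) = -26/9 (C(L) = -3 + (-4 + 3)²/9 = -3 + (⅑)*(-1)² = -3 + (⅑)*1 = -3 + ⅑ = -26/9)
m(K) = (-2 + K)*(2 + K) (m(K) = (K - 2)*(K + 2) = (-2 + K)*(2 + K))
E(q) = 4 - √(-14 + q)
C(-35)*(154 + E(m(-6))) = -26*(154 + (4 - √(-14 + (-4 + (-6)²))))/9 = -26*(154 + (4 - √(-14 + (-4 + 36))))/9 = -26*(154 + (4 - √(-14 + 32)))/9 = -26*(154 + (4 - √18))/9 = -26*(154 + (4 - 3*√2))/9 = -26*(158 - 3*√2)/9 = -4108/9 + 26*√2/3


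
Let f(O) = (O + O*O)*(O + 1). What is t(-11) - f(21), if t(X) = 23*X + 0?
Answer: -10417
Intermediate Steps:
f(O) = (1 + O)*(O + O**2) (f(O) = (O + O**2)*(1 + O) = (1 + O)*(O + O**2))
t(X) = 23*X
t(-11) - f(21) = 23*(-11) - 21*(1 + 21**2 + 2*21) = -253 - 21*(1 + 441 + 42) = -253 - 21*484 = -253 - 1*10164 = -253 - 10164 = -10417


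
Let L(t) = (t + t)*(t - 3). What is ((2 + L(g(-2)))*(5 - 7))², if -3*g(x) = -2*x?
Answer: 59536/81 ≈ 735.01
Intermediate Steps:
g(x) = 2*x/3 (g(x) = -(-2)*x/3 = 2*x/3)
L(t) = 2*t*(-3 + t) (L(t) = (2*t)*(-3 + t) = 2*t*(-3 + t))
((2 + L(g(-2)))*(5 - 7))² = ((2 + 2*((⅔)*(-2))*(-3 + (⅔)*(-2)))*(5 - 7))² = ((2 + 2*(-4/3)*(-3 - 4/3))*(-2))² = ((2 + 2*(-4/3)*(-13/3))*(-2))² = ((2 + 104/9)*(-2))² = ((122/9)*(-2))² = (-244/9)² = 59536/81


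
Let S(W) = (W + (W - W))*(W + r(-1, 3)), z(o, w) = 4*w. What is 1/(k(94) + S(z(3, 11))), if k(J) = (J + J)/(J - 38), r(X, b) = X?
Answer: 14/26535 ≈ 0.00052761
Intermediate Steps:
k(J) = 2*J/(-38 + J) (k(J) = (2*J)/(-38 + J) = 2*J/(-38 + J))
S(W) = W*(-1 + W) (S(W) = (W + (W - W))*(W - 1) = (W + 0)*(-1 + W) = W*(-1 + W))
1/(k(94) + S(z(3, 11))) = 1/(2*94/(-38 + 94) + (4*11)*(-1 + 4*11)) = 1/(2*94/56 + 44*(-1 + 44)) = 1/(2*94*(1/56) + 44*43) = 1/(47/14 + 1892) = 1/(26535/14) = 14/26535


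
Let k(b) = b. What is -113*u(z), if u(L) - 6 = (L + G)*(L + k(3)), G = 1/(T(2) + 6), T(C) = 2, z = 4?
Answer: -31527/8 ≈ -3940.9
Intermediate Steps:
G = 1/8 (G = 1/(2 + 6) = 1/8 ≈ 0.12500)
u(L) = 6 + (3 + L)*(1/8 + L) (u(L) = 6 + (L + 1/8)*(L + 3) = 6 + (1/8 + L)*(3 + L) = 6 + (3 + L)*(1/8 + L))
-113*u(z) = -113*(51/8 + 4**2 + (25/8)*4) = -113*(51/8 + 16 + 25/2) = -113*279/8 = -31527/8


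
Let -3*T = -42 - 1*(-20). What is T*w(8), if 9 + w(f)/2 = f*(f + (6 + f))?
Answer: 7348/3 ≈ 2449.3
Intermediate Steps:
T = 22/3 (T = -(-42 - 1*(-20))/3 = -(-42 + 20)/3 = -⅓*(-22) = 22/3 ≈ 7.3333)
w(f) = -18 + 2*f*(6 + 2*f) (w(f) = -18 + 2*(f*(f + (6 + f))) = -18 + 2*(f*(6 + 2*f)) = -18 + 2*f*(6 + 2*f))
T*w(8) = 22*(-18 + 4*8² + 12*8)/3 = 22*(-18 + 4*64 + 96)/3 = 22*(-18 + 256 + 96)/3 = (22/3)*334 = 7348/3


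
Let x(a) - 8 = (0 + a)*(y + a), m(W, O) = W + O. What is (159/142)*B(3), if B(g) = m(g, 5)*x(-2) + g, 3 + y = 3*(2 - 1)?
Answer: 15741/142 ≈ 110.85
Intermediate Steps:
y = 0 (y = -3 + 3*(2 - 1) = -3 + 3*1 = -3 + 3 = 0)
m(W, O) = O + W
x(a) = 8 + a² (x(a) = 8 + (0 + a)*(0 + a) = 8 + a*a = 8 + a²)
B(g) = 60 + 13*g (B(g) = (5 + g)*(8 + (-2)²) + g = (5 + g)*(8 + 4) + g = (5 + g)*12 + g = (60 + 12*g) + g = 60 + 13*g)
(159/142)*B(3) = (159/142)*(60 + 13*3) = (159*(1/142))*(60 + 39) = (159/142)*99 = 15741/142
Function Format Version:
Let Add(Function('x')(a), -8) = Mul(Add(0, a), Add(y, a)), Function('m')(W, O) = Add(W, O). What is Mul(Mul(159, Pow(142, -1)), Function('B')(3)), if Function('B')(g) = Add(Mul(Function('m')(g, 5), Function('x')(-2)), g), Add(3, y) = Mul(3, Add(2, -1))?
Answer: Rational(15741, 142) ≈ 110.85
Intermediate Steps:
y = 0 (y = Add(-3, Mul(3, Add(2, -1))) = Add(-3, Mul(3, 1)) = Add(-3, 3) = 0)
Function('m')(W, O) = Add(O, W)
Function('x')(a) = Add(8, Pow(a, 2)) (Function('x')(a) = Add(8, Mul(Add(0, a), Add(0, a))) = Add(8, Mul(a, a)) = Add(8, Pow(a, 2)))
Function('B')(g) = Add(60, Mul(13, g)) (Function('B')(g) = Add(Mul(Add(5, g), Add(8, Pow(-2, 2))), g) = Add(Mul(Add(5, g), Add(8, 4)), g) = Add(Mul(Add(5, g), 12), g) = Add(Add(60, Mul(12, g)), g) = Add(60, Mul(13, g)))
Mul(Mul(159, Pow(142, -1)), Function('B')(3)) = Mul(Mul(159, Pow(142, -1)), Add(60, Mul(13, 3))) = Mul(Mul(159, Rational(1, 142)), Add(60, 39)) = Mul(Rational(159, 142), 99) = Rational(15741, 142)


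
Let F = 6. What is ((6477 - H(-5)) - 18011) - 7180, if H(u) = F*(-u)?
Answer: -18744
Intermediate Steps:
H(u) = -6*u (H(u) = 6*(-u) = -6*u)
((6477 - H(-5)) - 18011) - 7180 = ((6477 - (-6)*(-5)) - 18011) - 7180 = ((6477 - 1*30) - 18011) - 7180 = ((6477 - 30) - 18011) - 7180 = (6447 - 18011) - 7180 = -11564 - 7180 = -18744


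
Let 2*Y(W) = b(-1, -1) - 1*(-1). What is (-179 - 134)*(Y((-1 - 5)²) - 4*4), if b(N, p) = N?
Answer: 5008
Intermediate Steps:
Y(W) = 0 (Y(W) = (-1 - 1*(-1))/2 = (-1 + 1)/2 = (½)*0 = 0)
(-179 - 134)*(Y((-1 - 5)²) - 4*4) = (-179 - 134)*(0 - 4*4) = -313*(0 - 16) = -313*(-16) = 5008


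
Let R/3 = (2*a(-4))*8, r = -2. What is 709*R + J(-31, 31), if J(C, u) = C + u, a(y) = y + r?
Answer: -204192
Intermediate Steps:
a(y) = -2 + y (a(y) = y - 2 = -2 + y)
R = -288 (R = 3*((2*(-2 - 4))*8) = 3*((2*(-6))*8) = 3*(-12*8) = 3*(-96) = -288)
709*R + J(-31, 31) = 709*(-288) + (-31 + 31) = -204192 + 0 = -204192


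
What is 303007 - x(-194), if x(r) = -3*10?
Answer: 303037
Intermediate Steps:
x(r) = -30
303007 - x(-194) = 303007 - 1*(-30) = 303007 + 30 = 303037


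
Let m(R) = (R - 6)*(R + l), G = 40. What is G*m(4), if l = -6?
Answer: 160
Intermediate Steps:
m(R) = (-6 + R)² (m(R) = (R - 6)*(R - 6) = (-6 + R)*(-6 + R) = (-6 + R)²)
G*m(4) = 40*(36 + 4² - 12*4) = 40*(36 + 16 - 48) = 40*4 = 160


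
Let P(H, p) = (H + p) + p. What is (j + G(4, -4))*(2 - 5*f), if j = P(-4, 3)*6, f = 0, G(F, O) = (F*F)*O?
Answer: -104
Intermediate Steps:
P(H, p) = H + 2*p
G(F, O) = O*F² (G(F, O) = F²*O = O*F²)
j = 12 (j = (-4 + 2*3)*6 = (-4 + 6)*6 = 2*6 = 12)
(j + G(4, -4))*(2 - 5*f) = (12 - 4*4²)*(2 - 5*0) = (12 - 4*16)*(2 + 0) = (12 - 64)*2 = -52*2 = -104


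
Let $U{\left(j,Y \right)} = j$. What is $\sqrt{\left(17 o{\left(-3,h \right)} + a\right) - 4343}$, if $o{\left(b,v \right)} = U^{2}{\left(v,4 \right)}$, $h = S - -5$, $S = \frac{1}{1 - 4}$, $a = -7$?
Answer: $\frac{i \sqrt{35818}}{3} \approx 63.085 i$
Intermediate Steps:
$S = - \frac{1}{3}$ ($S = \frac{1}{-3} = - \frac{1}{3} \approx -0.33333$)
$h = \frac{14}{3}$ ($h = - \frac{1}{3} - -5 = - \frac{1}{3} + 5 = \frac{14}{3} \approx 4.6667$)
$o{\left(b,v \right)} = v^{2}$
$\sqrt{\left(17 o{\left(-3,h \right)} + a\right) - 4343} = \sqrt{\left(17 \left(\frac{14}{3}\right)^{2} - 7\right) - 4343} = \sqrt{\left(17 \cdot \frac{196}{9} - 7\right) - 4343} = \sqrt{\left(\frac{3332}{9} - 7\right) - 4343} = \sqrt{\frac{3269}{9} - 4343} = \sqrt{- \frac{35818}{9}} = \frac{i \sqrt{35818}}{3}$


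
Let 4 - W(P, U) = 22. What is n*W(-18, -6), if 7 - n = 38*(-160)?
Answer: -109566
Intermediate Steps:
W(P, U) = -18 (W(P, U) = 4 - 1*22 = 4 - 22 = -18)
n = 6087 (n = 7 - 38*(-160) = 7 - 1*(-6080) = 7 + 6080 = 6087)
n*W(-18, -6) = 6087*(-18) = -109566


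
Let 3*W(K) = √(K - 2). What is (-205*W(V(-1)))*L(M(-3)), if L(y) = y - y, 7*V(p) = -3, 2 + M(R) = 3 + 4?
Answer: 0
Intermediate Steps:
M(R) = 5 (M(R) = -2 + (3 + 4) = -2 + 7 = 5)
V(p) = -3/7 (V(p) = (⅐)*(-3) = -3/7)
L(y) = 0
W(K) = √(-2 + K)/3 (W(K) = √(K - 2)/3 = √(-2 + K)/3)
(-205*W(V(-1)))*L(M(-3)) = -205*√(-2 - 3/7)/3*0 = -205*√(-17/7)/3*0 = -205*I*√119/7/3*0 = -205*I*√119/21*0 = 0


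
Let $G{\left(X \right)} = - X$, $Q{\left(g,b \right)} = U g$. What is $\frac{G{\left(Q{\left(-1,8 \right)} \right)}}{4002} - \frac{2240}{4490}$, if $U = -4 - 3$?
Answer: $- \frac{899591}{1796898} \approx -0.50064$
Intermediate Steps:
$U = -7$
$Q{\left(g,b \right)} = - 7 g$
$\frac{G{\left(Q{\left(-1,8 \right)} \right)}}{4002} - \frac{2240}{4490} = \frac{\left(-1\right) \left(\left(-7\right) \left(-1\right)\right)}{4002} - \frac{2240}{4490} = \left(-1\right) 7 \cdot \frac{1}{4002} - \frac{224}{449} = \left(-7\right) \frac{1}{4002} - \frac{224}{449} = - \frac{7}{4002} - \frac{224}{449} = - \frac{899591}{1796898}$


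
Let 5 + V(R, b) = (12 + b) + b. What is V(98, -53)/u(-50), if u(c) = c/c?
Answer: -99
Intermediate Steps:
V(R, b) = 7 + 2*b (V(R, b) = -5 + ((12 + b) + b) = -5 + (12 + 2*b) = 7 + 2*b)
u(c) = 1
V(98, -53)/u(-50) = (7 + 2*(-53))/1 = (7 - 106)*1 = -99*1 = -99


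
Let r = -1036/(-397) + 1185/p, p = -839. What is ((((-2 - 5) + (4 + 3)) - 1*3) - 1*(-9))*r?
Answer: 2392554/333083 ≈ 7.1831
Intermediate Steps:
r = 398759/333083 (r = -1036/(-397) + 1185/(-839) = -1036*(-1/397) + 1185*(-1/839) = 1036/397 - 1185/839 = 398759/333083 ≈ 1.1972)
((((-2 - 5) + (4 + 3)) - 1*3) - 1*(-9))*r = ((((-2 - 5) + (4 + 3)) - 1*3) - 1*(-9))*(398759/333083) = (((-7 + 7) - 3) + 9)*(398759/333083) = ((0 - 3) + 9)*(398759/333083) = (-3 + 9)*(398759/333083) = 6*(398759/333083) = 2392554/333083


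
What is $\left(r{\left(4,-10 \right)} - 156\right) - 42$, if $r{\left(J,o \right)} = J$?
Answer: $-194$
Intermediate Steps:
$\left(r{\left(4,-10 \right)} - 156\right) - 42 = \left(4 - 156\right) - 42 = -152 - 42 = -194$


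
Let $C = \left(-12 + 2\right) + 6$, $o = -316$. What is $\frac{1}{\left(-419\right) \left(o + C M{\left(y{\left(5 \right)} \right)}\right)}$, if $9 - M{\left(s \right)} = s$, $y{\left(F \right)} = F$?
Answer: $\frac{1}{139108} \approx 7.1887 \cdot 10^{-6}$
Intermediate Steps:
$C = -4$ ($C = -10 + 6 = -4$)
$M{\left(s \right)} = 9 - s$
$\frac{1}{\left(-419\right) \left(o + C M{\left(y{\left(5 \right)} \right)}\right)} = \frac{1}{\left(-419\right) \left(-316 - 4 \left(9 - 5\right)\right)} = \frac{1}{\left(-419\right) \left(-316 - 16\right)} = \frac{1}{\left(-419\right) \left(-332\right)} = \frac{1}{139108}$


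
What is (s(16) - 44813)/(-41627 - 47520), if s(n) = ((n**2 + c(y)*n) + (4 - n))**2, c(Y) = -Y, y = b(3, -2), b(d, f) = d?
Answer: 6397/89147 ≈ 0.071758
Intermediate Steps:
y = 3
s(n) = (4 + n**2 - 4*n)**2 (s(n) = ((n**2 + (-1*3)*n) + (4 - n))**2 = ((n**2 - 3*n) + (4 - n))**2 = (4 + n**2 - 4*n)**2)
(s(16) - 44813)/(-41627 - 47520) = ((4 + 16**2 - 4*16)**2 - 44813)/(-41627 - 47520) = ((4 + 256 - 64)**2 - 44813)/(-89147) = (196**2 - 44813)*(-1/89147) = (38416 - 44813)*(-1/89147) = -6397*(-1/89147) = 6397/89147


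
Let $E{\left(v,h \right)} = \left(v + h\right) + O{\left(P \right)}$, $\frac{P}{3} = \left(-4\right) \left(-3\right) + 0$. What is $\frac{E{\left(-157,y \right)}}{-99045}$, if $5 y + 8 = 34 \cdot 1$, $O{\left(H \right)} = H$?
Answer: $\frac{193}{165075} \approx 0.0011692$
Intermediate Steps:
$P = 36$ ($P = 3 \left(\left(-4\right) \left(-3\right) + 0\right) = 3 \left(12 + 0\right) = 3 \cdot 12 = 36$)
$y = \frac{26}{5}$ ($y = - \frac{8}{5} + \frac{34 \cdot 1}{5} = - \frac{8}{5} + \frac{1}{5} \cdot 34 = - \frac{8}{5} + \frac{34}{5} = \frac{26}{5} \approx 5.2$)
$E{\left(v,h \right)} = 36 + h + v$ ($E{\left(v,h \right)} = \left(v + h\right) + 36 = \left(h + v\right) + 36 = 36 + h + v$)
$\frac{E{\left(-157,y \right)}}{-99045} = \frac{36 + \frac{26}{5} - 157}{-99045} = \left(- \frac{579}{5}\right) \left(- \frac{1}{99045}\right) = \frac{193}{165075}$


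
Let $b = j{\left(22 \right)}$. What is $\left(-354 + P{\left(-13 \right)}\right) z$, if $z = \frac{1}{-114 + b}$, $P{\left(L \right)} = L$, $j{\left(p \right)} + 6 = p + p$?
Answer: $\frac{367}{76} \approx 4.8289$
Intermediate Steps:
$j{\left(p \right)} = -6 + 2 p$ ($j{\left(p \right)} = -6 + \left(p + p\right) = -6 + 2 p$)
$b = 38$ ($b = -6 + 2 \cdot 22 = -6 + 44 = 38$)
$z = - \frac{1}{76}$ ($z = \frac{1}{-114 + 38} = \frac{1}{-76} = - \frac{1}{76} \approx -0.013158$)
$\left(-354 + P{\left(-13 \right)}\right) z = \left(-354 - 13\right) \left(- \frac{1}{76}\right) = \left(-367\right) \left(- \frac{1}{76}\right) = \frac{367}{76}$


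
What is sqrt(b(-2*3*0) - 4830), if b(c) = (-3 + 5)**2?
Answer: I*sqrt(4826) ≈ 69.469*I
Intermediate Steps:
b(c) = 4 (b(c) = 2**2 = 4)
sqrt(b(-2*3*0) - 4830) = sqrt(4 - 4830) = sqrt(-4826) = I*sqrt(4826)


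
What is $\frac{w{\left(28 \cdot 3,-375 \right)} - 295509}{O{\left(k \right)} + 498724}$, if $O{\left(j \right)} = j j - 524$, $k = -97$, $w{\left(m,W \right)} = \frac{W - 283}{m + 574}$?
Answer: $- \frac{295510}{507609} \approx -0.58216$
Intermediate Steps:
$w{\left(m,W \right)} = \frac{-283 + W}{574 + m}$
$O{\left(j \right)} = -524 + j^{2}$ ($O{\left(j \right)} = j^{2} - 524 = -524 + j^{2}$)
$\frac{w{\left(28 \cdot 3,-375 \right)} - 295509}{O{\left(k \right)} + 498724} = \frac{\frac{-283 - 375}{574 + 28 \cdot 3} - 295509}{\left(-524 + \left(-97\right)^{2}\right) + 498724} = \frac{\frac{1}{574 + 84} \left(-658\right) - 295509}{\left(-524 + 9409\right) + 498724} = \frac{\frac{1}{658} \left(-658\right) - 295509}{8885 + 498724} = \frac{\frac{1}{658} \left(-658\right) - 295509}{507609} = \left(-1 - 295509\right) \frac{1}{507609} = \left(-295510\right) \frac{1}{507609} = - \frac{295510}{507609}$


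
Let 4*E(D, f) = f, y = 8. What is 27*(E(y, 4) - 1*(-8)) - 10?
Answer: 233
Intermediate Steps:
E(D, f) = f/4
27*(E(y, 4) - 1*(-8)) - 10 = 27*((¼)*4 - 1*(-8)) - 10 = 27*(1 + 8) - 10 = 27*9 - 10 = 243 - 10 = 233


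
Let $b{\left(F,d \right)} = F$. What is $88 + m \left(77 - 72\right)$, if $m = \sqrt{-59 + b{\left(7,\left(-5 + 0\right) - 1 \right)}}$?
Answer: $88 + 10 i \sqrt{13} \approx 88.0 + 36.056 i$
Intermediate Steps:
$m = 2 i \sqrt{13}$ ($m = \sqrt{-59 + 7} = \sqrt{-52} = 2 i \sqrt{13} \approx 7.2111 i$)
$88 + m \left(77 - 72\right) = 88 + 2 i \sqrt{13} \left(77 - 72\right) = 88 + 2 i \sqrt{13} \cdot 5 = 88 + 10 i \sqrt{13}$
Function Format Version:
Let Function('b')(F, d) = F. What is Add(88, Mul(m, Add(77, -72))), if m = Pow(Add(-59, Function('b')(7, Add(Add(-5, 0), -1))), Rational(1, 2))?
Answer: Add(88, Mul(10, I, Pow(13, Rational(1, 2)))) ≈ Add(88.000, Mul(36.056, I))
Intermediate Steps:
m = Mul(2, I, Pow(13, Rational(1, 2))) (m = Pow(Add(-59, 7), Rational(1, 2)) = Pow(-52, Rational(1, 2)) = Mul(2, I, Pow(13, Rational(1, 2))) ≈ Mul(7.2111, I))
Add(88, Mul(m, Add(77, -72))) = Add(88, Mul(Mul(2, I, Pow(13, Rational(1, 2))), Add(77, -72))) = Add(88, Mul(Mul(2, I, Pow(13, Rational(1, 2))), 5)) = Add(88, Mul(10, I, Pow(13, Rational(1, 2))))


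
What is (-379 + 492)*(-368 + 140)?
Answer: -25764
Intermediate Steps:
(-379 + 492)*(-368 + 140) = 113*(-228) = -25764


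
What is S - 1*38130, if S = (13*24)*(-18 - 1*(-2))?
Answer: -43122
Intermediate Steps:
S = -4992 (S = 312*(-18 + 2) = 312*(-16) = -4992)
S - 1*38130 = -4992 - 1*38130 = -4992 - 38130 = -43122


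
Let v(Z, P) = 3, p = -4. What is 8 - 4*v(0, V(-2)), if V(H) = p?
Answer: -4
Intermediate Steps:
V(H) = -4
8 - 4*v(0, V(-2)) = 8 - 4*3 = 8 - 12 = -4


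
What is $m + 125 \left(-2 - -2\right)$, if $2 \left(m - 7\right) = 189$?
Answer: $\frac{203}{2} \approx 101.5$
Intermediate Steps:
$m = \frac{203}{2}$ ($m = 7 + \frac{1}{2} \cdot 189 = 7 + \frac{189}{2} = \frac{203}{2} \approx 101.5$)
$m + 125 \left(-2 - -2\right) = \frac{203}{2} + 125 \left(-2 - -2\right) = \frac{203}{2} + 125 \left(-2 + 2\right) = \frac{203}{2} + 125 \cdot 0 = \frac{203}{2} + 0 = \frac{203}{2}$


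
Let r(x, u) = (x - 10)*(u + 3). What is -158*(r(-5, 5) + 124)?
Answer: -632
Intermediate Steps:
r(x, u) = (-10 + x)*(3 + u)
-158*(r(-5, 5) + 124) = -158*((-30 - 10*5 + 3*(-5) + 5*(-5)) + 124) = -158*((-30 - 50 - 15 - 25) + 124) = -158*(-120 + 124) = -158*4 = -632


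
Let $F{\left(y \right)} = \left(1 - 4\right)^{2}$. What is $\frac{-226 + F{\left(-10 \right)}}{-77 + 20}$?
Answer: $\frac{217}{57} \approx 3.807$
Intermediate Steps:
$F{\left(y \right)} = 9$ ($F{\left(y \right)} = \left(-3\right)^{2} = 9$)
$\frac{-226 + F{\left(-10 \right)}}{-77 + 20} = \frac{-226 + 9}{-77 + 20} = - \frac{217}{-57} = \left(-217\right) \left(- \frac{1}{57}\right) = \frac{217}{57}$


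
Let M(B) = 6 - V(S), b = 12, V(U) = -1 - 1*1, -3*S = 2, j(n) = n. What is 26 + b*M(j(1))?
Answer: 122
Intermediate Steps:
S = -2/3 (S = -1/3*2 = -2/3 ≈ -0.66667)
V(U) = -2 (V(U) = -1 - 1 = -2)
M(B) = 8 (M(B) = 6 - 1*(-2) = 6 + 2 = 8)
26 + b*M(j(1)) = 26 + 12*8 = 26 + 96 = 122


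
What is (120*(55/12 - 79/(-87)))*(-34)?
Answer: -649740/29 ≈ -22405.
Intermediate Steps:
(120*(55/12 - 79/(-87)))*(-34) = (120*(55*(1/12) - 79*(-1/87)))*(-34) = (120*(55/12 + 79/87))*(-34) = (120*(637/116))*(-34) = (19110/29)*(-34) = -649740/29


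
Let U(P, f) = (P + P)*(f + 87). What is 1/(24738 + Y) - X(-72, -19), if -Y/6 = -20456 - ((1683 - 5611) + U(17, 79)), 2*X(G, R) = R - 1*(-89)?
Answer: -5521949/157770 ≈ -35.000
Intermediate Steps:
X(G, R) = 89/2 + R/2 (X(G, R) = (R - 1*(-89))/2 = (R + 89)/2 = (89 + R)/2 = 89/2 + R/2)
U(P, f) = 2*P*(87 + f) (U(P, f) = (2*P)*(87 + f) = 2*P*(87 + f))
Y = 133032 (Y = -6*(-20456 - ((1683 - 5611) + 2*17*(87 + 79))) = -6*(-20456 - (-3928 + 2*17*166)) = -6*(-20456 - (-3928 + 5644)) = -6*(-20456 - 1*1716) = -6*(-20456 - 1716) = -6*(-22172) = 133032)
1/(24738 + Y) - X(-72, -19) = 1/(24738 + 133032) - (89/2 + (½)*(-19)) = 1/157770 - (89/2 - 19/2) = 1/157770 - 1*35 = 1/157770 - 35 = -5521949/157770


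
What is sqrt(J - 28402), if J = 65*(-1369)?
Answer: 3*I*sqrt(13043) ≈ 342.62*I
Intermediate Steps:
J = -88985
sqrt(J - 28402) = sqrt(-88985 - 28402) = sqrt(-117387) = 3*I*sqrt(13043)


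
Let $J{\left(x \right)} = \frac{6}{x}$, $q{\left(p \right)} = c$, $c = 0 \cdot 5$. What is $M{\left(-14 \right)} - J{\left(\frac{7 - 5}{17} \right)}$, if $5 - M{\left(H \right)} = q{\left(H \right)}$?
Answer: $-46$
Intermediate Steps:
$c = 0$
$q{\left(p \right)} = 0$
$M{\left(H \right)} = 5$ ($M{\left(H \right)} = 5 - 0 = 5 + 0 = 5$)
$M{\left(-14 \right)} - J{\left(\frac{7 - 5}{17} \right)} = 5 - \frac{6}{\left(7 - 5\right) \frac{1}{17}} = 5 - \frac{6}{2 \cdot \frac{1}{17}} = 5 - \frac{6}{\frac{2}{17}} = 5 - 6 \cdot \frac{17}{2} = 5 - 51 = -46$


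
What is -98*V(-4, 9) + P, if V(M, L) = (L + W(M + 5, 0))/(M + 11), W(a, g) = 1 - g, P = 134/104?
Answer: -7213/52 ≈ -138.71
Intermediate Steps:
P = 67/52 (P = 134*(1/104) = 67/52 ≈ 1.2885)
V(M, L) = (1 + L)/(11 + M) (V(M, L) = (L + (1 - 1*0))/(M + 11) = (L + (1 + 0))/(11 + M) = (L + 1)/(11 + M) = (1 + L)/(11 + M))
-98*V(-4, 9) + P = -98*(1 + 9)/(11 - 4) + 67/52 = -98*10/7 + 67/52 = -140 + 67/52 = -7213/52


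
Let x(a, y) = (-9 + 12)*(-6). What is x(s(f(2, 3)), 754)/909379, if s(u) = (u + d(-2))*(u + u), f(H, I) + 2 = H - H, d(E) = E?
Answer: -18/909379 ≈ -1.9794e-5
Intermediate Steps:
f(H, I) = -2 (f(H, I) = -2 + (H - H) = -2 + 0 = -2)
s(u) = 2*u*(-2 + u) (s(u) = (u - 2)*(u + u) = (-2 + u)*(2*u) = 2*u*(-2 + u))
x(a, y) = -18 (x(a, y) = 3*(-6) = -18)
x(s(f(2, 3)), 754)/909379 = -18/909379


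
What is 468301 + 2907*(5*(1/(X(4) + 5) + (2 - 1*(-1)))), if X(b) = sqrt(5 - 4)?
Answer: 1028657/2 ≈ 5.1433e+5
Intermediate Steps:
X(b) = 1 (X(b) = sqrt(1) = 1)
468301 + 2907*(5*(1/(X(4) + 5) + (2 - 1*(-1)))) = 468301 + 2907*(5*(1/(1 + 5) + (2 - 1*(-1)))) = 468301 + 2907*(5*(1/6 + (2 + 1))) = 468301 + 2907*(5*(1/6 + 3)) = 468301 + 2907*(5*(19/6)) = 468301 + 2907*(95/6) = 468301 + 92055/2 = 1028657/2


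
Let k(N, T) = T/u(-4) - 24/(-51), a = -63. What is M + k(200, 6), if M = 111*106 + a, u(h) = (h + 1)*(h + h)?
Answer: 795853/68 ≈ 11704.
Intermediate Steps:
u(h) = 2*h*(1 + h) (u(h) = (1 + h)*(2*h) = 2*h*(1 + h))
k(N, T) = 8/17 + T/24 (k(N, T) = T/((2*(-4)*(1 - 4))) - 24/(-51) = T/((2*(-4)*(-3))) - 24*(-1/51) = T/24 + 8/17 = 8/17 + T/24)
M = 11703 (M = 111*106 - 63 = 11766 - 63 = 11703)
M + k(200, 6) = 11703 + (8/17 + (1/24)*6) = 11703 + (8/17 + ¼) = 11703 + 49/68 = 795853/68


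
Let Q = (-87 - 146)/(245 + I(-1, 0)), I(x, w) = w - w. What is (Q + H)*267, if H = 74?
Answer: 4778499/245 ≈ 19504.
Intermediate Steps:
I(x, w) = 0
Q = -233/245 (Q = (-87 - 146)/(245 + 0) = -233/245 ≈ -0.95102)
(Q + H)*267 = (-233/245 + 74)*267 = (17897/245)*267 = 4778499/245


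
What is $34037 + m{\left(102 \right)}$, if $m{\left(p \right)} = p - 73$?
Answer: $34066$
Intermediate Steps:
$m{\left(p \right)} = -73 + p$
$34037 + m{\left(102 \right)} = 34037 + \left(-73 + 102\right) = 34037 + 29 = 34066$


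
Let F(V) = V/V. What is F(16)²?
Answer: 1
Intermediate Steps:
F(V) = 1
F(16)² = 1² = 1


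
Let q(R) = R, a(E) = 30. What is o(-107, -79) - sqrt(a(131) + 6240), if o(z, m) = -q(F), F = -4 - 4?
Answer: 8 - sqrt(6270) ≈ -71.183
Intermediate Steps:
F = -8
o(z, m) = 8 (o(z, m) = -1*(-8) = 8)
o(-107, -79) - sqrt(a(131) + 6240) = 8 - sqrt(30 + 6240) = 8 - sqrt(6270)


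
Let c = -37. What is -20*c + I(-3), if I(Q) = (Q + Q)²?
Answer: 776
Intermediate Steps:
I(Q) = 4*Q² (I(Q) = (2*Q)² = 4*Q²)
-20*c + I(-3) = -20*(-37) + 4*(-3)² = 740 + 4*9 = 740 + 36 = 776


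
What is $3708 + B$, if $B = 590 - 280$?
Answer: $4018$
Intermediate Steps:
$B = 310$ ($B = 590 - 280 = 310$)
$3708 + B = 3708 + 310 = 4018$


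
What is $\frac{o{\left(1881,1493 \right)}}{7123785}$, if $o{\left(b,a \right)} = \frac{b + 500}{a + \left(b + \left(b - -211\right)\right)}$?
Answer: $\frac{2381}{38938608810} \approx 6.1147 \cdot 10^{-8}$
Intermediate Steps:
$o{\left(b,a \right)} = \frac{500 + b}{211 + a + 2 b}$ ($o{\left(b,a \right)} = \frac{500 + b}{a + \left(b + \left(b + 211\right)\right)} = \frac{500 + b}{a + \left(b + \left(211 + b\right)\right)} = \frac{500 + b}{a + \left(211 + 2 b\right)} = \frac{500 + b}{211 + a + 2 b}$)
$\frac{o{\left(1881,1493 \right)}}{7123785} = \frac{\frac{1}{211 + 1493 + 2 \cdot 1881} \left(500 + 1881\right)}{7123785} = \frac{1}{211 + 1493 + 3762} \cdot 2381 \cdot \frac{1}{7123785} = \frac{1}{5466} \cdot 2381 \cdot \frac{1}{7123785} = \frac{2381}{5466} \cdot \frac{1}{7123785} = \frac{2381}{38938608810}$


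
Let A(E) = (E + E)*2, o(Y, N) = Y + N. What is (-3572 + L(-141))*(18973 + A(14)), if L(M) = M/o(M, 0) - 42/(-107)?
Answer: -7270124595/107 ≈ -6.7945e+7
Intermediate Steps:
o(Y, N) = N + Y
L(M) = 149/107 (L(M) = M/(0 + M) - 42/(-107) = M/M - 42*(-1/107) = 1 + 42/107 = 149/107)
A(E) = 4*E (A(E) = (2*E)*2 = 4*E)
(-3572 + L(-141))*(18973 + A(14)) = (-3572 + 149/107)*(18973 + 4*14) = -382055*(18973 + 56)/107 = -382055/107*19029 = -7270124595/107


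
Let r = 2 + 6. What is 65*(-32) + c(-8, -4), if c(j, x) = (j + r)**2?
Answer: -2080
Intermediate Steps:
r = 8
c(j, x) = (8 + j)**2 (c(j, x) = (j + 8)**2 = (8 + j)**2)
65*(-32) + c(-8, -4) = 65*(-32) + (8 - 8)**2 = -2080 + 0**2 = -2080 + 0 = -2080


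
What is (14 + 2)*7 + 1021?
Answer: 1133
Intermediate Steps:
(14 + 2)*7 + 1021 = 16*7 + 1021 = 112 + 1021 = 1133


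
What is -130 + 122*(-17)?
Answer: -2204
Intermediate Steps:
-130 + 122*(-17) = -130 - 2074 = -2204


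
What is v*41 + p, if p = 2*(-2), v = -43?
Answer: -1767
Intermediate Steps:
p = -4
v*41 + p = -43*41 - 4 = -1763 - 4 = -1767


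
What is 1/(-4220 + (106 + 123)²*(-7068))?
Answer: -1/340826028 ≈ -2.9340e-9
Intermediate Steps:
1/(-4220 + (106 + 123)²*(-7068)) = -1/7068/(-4220 + 229²) = -1/7068/(-4220 + 52441) = -1/7068/48221 = (1/48221)*(-1/7068) = -1/340826028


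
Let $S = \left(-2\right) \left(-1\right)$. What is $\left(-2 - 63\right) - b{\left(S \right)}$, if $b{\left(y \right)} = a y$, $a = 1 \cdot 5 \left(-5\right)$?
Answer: $-15$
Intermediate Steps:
$S = 2$
$a = -25$ ($a = 1 \left(-25\right) = -25$)
$b{\left(y \right)} = - 25 y$
$\left(-2 - 63\right) - b{\left(S \right)} = \left(-2 - 63\right) - \left(-25\right) 2 = \left(-2 - 63\right) - -50 = -65 + 50 = -15$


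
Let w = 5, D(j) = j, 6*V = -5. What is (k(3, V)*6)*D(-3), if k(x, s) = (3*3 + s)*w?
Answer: -735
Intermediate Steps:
V = -⅚ (V = (⅙)*(-5) = -⅚ ≈ -0.83333)
k(x, s) = 45 + 5*s (k(x, s) = (3*3 + s)*5 = (9 + s)*5 = 45 + 5*s)
(k(3, V)*6)*D(-3) = ((45 + 5*(-⅚))*6)*(-3) = ((45 - 25/6)*6)*(-3) = ((245/6)*6)*(-3) = 245*(-3) = -735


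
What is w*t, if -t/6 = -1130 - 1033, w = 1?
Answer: 12978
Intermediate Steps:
t = 12978 (t = -6*(-1130 - 1033) = -6*(-2163) = 12978)
w*t = 1*12978 = 12978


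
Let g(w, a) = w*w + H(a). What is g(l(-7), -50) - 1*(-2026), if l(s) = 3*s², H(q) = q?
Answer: 23585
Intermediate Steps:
g(w, a) = a + w² (g(w, a) = w*w + a = w² + a = a + w²)
g(l(-7), -50) - 1*(-2026) = (-50 + (3*(-7)²)²) - 1*(-2026) = (-50 + (3*49)²) + 2026 = (-50 + 147²) + 2026 = (-50 + 21609) + 2026 = 21559 + 2026 = 23585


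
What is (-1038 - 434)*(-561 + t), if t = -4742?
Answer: 7806016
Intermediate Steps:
(-1038 - 434)*(-561 + t) = (-1038 - 434)*(-561 - 4742) = -1472*(-5303) = 7806016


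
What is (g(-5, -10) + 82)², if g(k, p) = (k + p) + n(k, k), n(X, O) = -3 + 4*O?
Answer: 1936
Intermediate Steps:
g(k, p) = -3 + p + 5*k (g(k, p) = (k + p) + (-3 + 4*k) = -3 + p + 5*k)
(g(-5, -10) + 82)² = ((-3 - 10 + 5*(-5)) + 82)² = ((-3 - 10 - 25) + 82)² = (-38 + 82)² = 44² = 1936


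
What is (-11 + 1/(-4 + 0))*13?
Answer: -585/4 ≈ -146.25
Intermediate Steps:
(-11 + 1/(-4 + 0))*13 = (-11 + 1/(-4))*13 = (-11 - ¼)*13 = -45/4*13 = -585/4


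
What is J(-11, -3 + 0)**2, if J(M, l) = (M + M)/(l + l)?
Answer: 121/9 ≈ 13.444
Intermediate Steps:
J(M, l) = M/l (J(M, l) = (2*M)/((2*l)) = (2*M)*(1/(2*l)) = M/l)
J(-11, -3 + 0)**2 = (-11/(-3 + 0))**2 = (-11/(-3))**2 = (-11*(-1/3))**2 = (11/3)**2 = 121/9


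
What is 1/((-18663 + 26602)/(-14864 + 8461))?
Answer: -6403/7939 ≈ -0.80652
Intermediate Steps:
1/((-18663 + 26602)/(-14864 + 8461)) = 1/(7939/(-6403)) = 1/(7939*(-1/6403)) = 1/(-7939/6403) = -6403/7939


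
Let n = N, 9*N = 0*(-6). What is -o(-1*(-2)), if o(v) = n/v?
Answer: 0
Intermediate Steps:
N = 0 (N = (0*(-6))/9 = (⅑)*0 = 0)
n = 0
o(v) = 0 (o(v) = 0/v = 0)
-o(-1*(-2)) = -1*0 = 0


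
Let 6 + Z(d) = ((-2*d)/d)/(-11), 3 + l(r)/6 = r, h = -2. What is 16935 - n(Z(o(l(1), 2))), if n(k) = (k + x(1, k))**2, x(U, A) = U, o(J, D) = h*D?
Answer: 2046326/121 ≈ 16912.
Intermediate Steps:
l(r) = -18 + 6*r
o(J, D) = -2*D
Z(d) = -64/11 (Z(d) = -6 + ((-2*d)/d)/(-11) = -6 - 2*(-1/11) = -6 + 2/11 = -64/11)
n(k) = (1 + k)**2 (n(k) = (k + 1)**2 = (1 + k)**2)
16935 - n(Z(o(l(1), 2))) = 16935 - (1 - 64/11)**2 = 16935 - (-53/11)**2 = 16935 - 1*2809/121 = 16935 - 2809/121 = 2046326/121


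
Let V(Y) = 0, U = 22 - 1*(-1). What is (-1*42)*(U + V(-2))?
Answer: -966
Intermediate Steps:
U = 23 (U = 22 + 1 = 23)
(-1*42)*(U + V(-2)) = (-1*42)*(23 + 0) = -42*23 = -966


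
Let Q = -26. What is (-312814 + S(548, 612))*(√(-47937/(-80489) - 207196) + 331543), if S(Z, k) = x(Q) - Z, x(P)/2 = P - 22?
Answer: -103924805694 - 313458*I*√1342311101553523/80489 ≈ -1.0392e+11 - 1.4268e+8*I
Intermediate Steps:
x(P) = -44 + 2*P (x(P) = 2*(P - 22) = 2*(-22 + P) = -44 + 2*P)
S(Z, k) = -96 - Z (S(Z, k) = (-44 + 2*(-26)) - Z = (-44 - 52) - Z = -96 - Z)
(-312814 + S(548, 612))*(√(-47937/(-80489) - 207196) + 331543) = (-312814 + (-96 - 1*548))*(√(-47937/(-80489) - 207196) + 331543) = (-312814 + (-96 - 548))*(√(-47937*(-1/80489) - 207196) + 331543) = (-312814 - 644)*(√(47937/80489 - 207196) + 331543) = -313458*(√(-16676950907/80489) + 331543) = -313458*(I*√1342311101553523/80489 + 331543) = -313458*(331543 + I*√1342311101553523/80489) = -103924805694 - 313458*I*√1342311101553523/80489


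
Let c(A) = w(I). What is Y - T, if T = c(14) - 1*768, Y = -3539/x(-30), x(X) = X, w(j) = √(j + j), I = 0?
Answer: 26579/30 ≈ 885.97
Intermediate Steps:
w(j) = √2*√j (w(j) = √(2*j) = √2*√j)
c(A) = 0 (c(A) = √2*√0 = √2*0 = 0)
Y = 3539/30 (Y = -3539/(-30) = -3539*(-1/30) = 3539/30 ≈ 117.97)
T = -768 (T = 0 - 1*768 = 0 - 768 = -768)
Y - T = 3539/30 - 1*(-768) = 3539/30 + 768 = 26579/30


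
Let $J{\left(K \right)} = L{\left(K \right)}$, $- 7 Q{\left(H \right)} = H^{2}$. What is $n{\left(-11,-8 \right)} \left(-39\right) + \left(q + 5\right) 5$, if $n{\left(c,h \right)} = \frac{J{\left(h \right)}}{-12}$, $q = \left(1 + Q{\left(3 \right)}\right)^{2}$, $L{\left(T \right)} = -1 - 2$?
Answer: $\frac{3069}{196} \approx 15.658$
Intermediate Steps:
$Q{\left(H \right)} = - \frac{H^{2}}{7}$
$L{\left(T \right)} = -3$
$J{\left(K \right)} = -3$
$q = \frac{4}{49}$ ($q = \left(1 - \frac{3^{2}}{7}\right)^{2} = \left(1 - \frac{9}{7}\right)^{2} = \left(- \frac{2}{7}\right)^{2} = \frac{4}{49} \approx 0.081633$)
$n{\left(c,h \right)} = \frac{1}{4}$ ($n{\left(c,h \right)} = - \frac{3}{-12} = \left(-3\right) \left(- \frac{1}{12}\right) = \frac{1}{4}$)
$n{\left(-11,-8 \right)} \left(-39\right) + \left(q + 5\right) 5 = \frac{1}{4} \left(-39\right) + \left(\frac{4}{49} + 5\right) 5 = - \frac{39}{4} + \frac{249}{49} \cdot 5 = - \frac{39}{4} + \frac{1245}{49} = \frac{3069}{196}$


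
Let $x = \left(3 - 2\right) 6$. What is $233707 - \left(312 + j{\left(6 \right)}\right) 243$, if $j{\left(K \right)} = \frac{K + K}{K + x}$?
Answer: $157648$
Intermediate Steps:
$x = 6$ ($x = 1 \cdot 6 = 6$)
$j{\left(K \right)} = \frac{2 K}{6 + K}$ ($j{\left(K \right)} = \frac{K + K}{K + 6} = \frac{2 K}{6 + K}$)
$233707 - \left(312 + j{\left(6 \right)}\right) 243 = 233707 - \left(312 + 2 \cdot 6 \frac{1}{6 + 6}\right) 243 = 233707 - \left(312 + 2 \cdot 6 \cdot \frac{1}{12}\right) 243 = 233707 - \left(312 + 1\right) 243 = 233707 - 313 \cdot 243 = 233707 - 76059 = 157648$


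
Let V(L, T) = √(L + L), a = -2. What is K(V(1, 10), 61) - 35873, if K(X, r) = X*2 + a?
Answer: -35875 + 2*√2 ≈ -35872.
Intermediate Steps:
V(L, T) = √2*√L (V(L, T) = √(2*L) = √2*√L)
K(X, r) = -2 + 2*X (K(X, r) = X*2 - 2 = 2*X - 2 = -2 + 2*X)
K(V(1, 10), 61) - 35873 = (-2 + 2*(√2*√1)) - 35873 = (-2 + 2*(√2*1)) - 35873 = (-2 + 2*√2) - 35873 = -35875 + 2*√2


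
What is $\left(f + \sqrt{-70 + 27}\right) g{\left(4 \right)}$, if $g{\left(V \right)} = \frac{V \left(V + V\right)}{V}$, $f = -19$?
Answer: $-152 + 8 i \sqrt{43} \approx -152.0 + 52.46 i$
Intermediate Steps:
$g{\left(V \right)} = 2 V$ ($g{\left(V \right)} = \frac{V 2 V}{V} = \frac{2 V^{2}}{V} = 2 V$)
$\left(f + \sqrt{-70 + 27}\right) g{\left(4 \right)} = \left(-19 + \sqrt{-70 + 27}\right) 2 \cdot 4 = \left(-19 + \sqrt{-43}\right) 8 = \left(-19 + i \sqrt{43}\right) 8 = -152 + 8 i \sqrt{43}$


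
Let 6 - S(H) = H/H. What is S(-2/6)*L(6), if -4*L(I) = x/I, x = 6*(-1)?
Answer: 5/4 ≈ 1.2500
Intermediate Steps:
x = -6
L(I) = 3/(2*I) (L(I) = -(-3)/(2*I) = 3/(2*I))
S(H) = 5 (S(H) = 6 - H/H = 6 - 1*1 = 6 - 1 = 5)
S(-2/6)*L(6) = 5*((3/2)/6) = 5*((3/2)*(1/6)) = 5*(1/4) = 5/4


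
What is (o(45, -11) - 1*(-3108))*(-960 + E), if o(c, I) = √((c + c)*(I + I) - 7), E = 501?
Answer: -1426572 - 459*I*√1987 ≈ -1.4266e+6 - 20460.0*I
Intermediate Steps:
o(c, I) = √(-7 + 4*I*c) (o(c, I) = √((2*c)*(2*I) - 7) = √(4*I*c - 7) = √(-7 + 4*I*c))
(o(45, -11) - 1*(-3108))*(-960 + E) = (√(-7 + 4*(-11)*45) - 1*(-3108))*(-960 + 501) = (√(-7 - 1980) + 3108)*(-459) = (√(-1987) + 3108)*(-459) = (I*√1987 + 3108)*(-459) = (3108 + I*√1987)*(-459) = -1426572 - 459*I*√1987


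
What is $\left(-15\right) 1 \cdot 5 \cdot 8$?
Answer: $-600$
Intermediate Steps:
$\left(-15\right) 1 \cdot 5 \cdot 8 = \left(-15\right) 40 = -600$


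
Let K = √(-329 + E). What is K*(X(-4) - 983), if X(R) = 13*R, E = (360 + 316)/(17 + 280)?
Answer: -115*I*√3202221/11 ≈ -18708.0*I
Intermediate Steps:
E = 676/297 ≈ 2.2761
K = I*√3202221/99 (K = √(-329 + 676/297) = √(-97037/297) = I*√3202221/99 ≈ 18.076*I)
K*(X(-4) - 983) = (I*√3202221/99)*(13*(-4) - 983) = (I*√3202221/99)*(-52 - 983) = (I*√3202221/99)*(-1035) = -115*I*√3202221/11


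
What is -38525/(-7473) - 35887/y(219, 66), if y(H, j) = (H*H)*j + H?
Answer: 40562763358/7885621695 ≈ 5.1439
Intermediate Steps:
y(H, j) = H + j*H² (y(H, j) = H²*j + H = j*H² + H = H + j*H²)
-38525/(-7473) - 35887/y(219, 66) = -38525/(-7473) - 35887*1/(219*(1 + 219*66)) = -38525*(-1/7473) - 35887*1/(219*(1 + 14454)) = 38525/7473 - 35887/(219*14455) = 38525/7473 - 35887/3165645 = 40562763358/7885621695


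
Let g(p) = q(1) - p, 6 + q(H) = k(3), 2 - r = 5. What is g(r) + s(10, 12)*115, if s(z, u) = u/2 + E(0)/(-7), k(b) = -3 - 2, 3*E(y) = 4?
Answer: 13862/21 ≈ 660.10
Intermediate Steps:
r = -3 (r = 2 - 1*5 = 2 - 5 = -3)
E(y) = 4/3 (E(y) = (⅓)*4 = 4/3)
k(b) = -5
q(H) = -11 (q(H) = -6 - 5 = -11)
s(z, u) = -4/21 + u/2 (s(z, u) = u/2 + (4/3)/(-7) = u*(½) + (4/3)*(-⅐) = u/2 - 4/21 = -4/21 + u/2)
g(p) = -11 - p
g(r) + s(10, 12)*115 = (-11 - 1*(-3)) + (-4/21 + (½)*12)*115 = (-11 + 3) + (-4/21 + 6)*115 = -8 + (122/21)*115 = -8 + 14030/21 = 13862/21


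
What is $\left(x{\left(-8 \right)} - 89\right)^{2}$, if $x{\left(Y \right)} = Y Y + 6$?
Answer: $361$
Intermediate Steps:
$x{\left(Y \right)} = 6 + Y^{2}$ ($x{\left(Y \right)} = Y^{2} + 6 = 6 + Y^{2}$)
$\left(x{\left(-8 \right)} - 89\right)^{2} = \left(\left(6 + \left(-8\right)^{2}\right) - 89\right)^{2} = \left(\left(6 + 64\right) - 89\right)^{2} = \left(70 - 89\right)^{2} = \left(-19\right)^{2} = 361$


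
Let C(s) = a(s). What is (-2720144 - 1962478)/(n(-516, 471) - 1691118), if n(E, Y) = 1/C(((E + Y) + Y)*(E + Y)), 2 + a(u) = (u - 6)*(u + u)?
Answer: 3442700396791236/1243323208582883 ≈ 2.7690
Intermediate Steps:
a(u) = -2 + 2*u*(-6 + u) (a(u) = -2 + (u - 6)*(u + u) = -2 + (-6 + u)*(2*u) = -2 + 2*u*(-6 + u))
C(s) = -2 - 12*s + 2*s²
n(E, Y) = 1/(-2 - 12*(E + Y)*(E + 2*Y) + 2*(E + Y)²*(E + 2*Y)²) (n(E, Y) = 1/(-2 - 12*((E + Y) + Y)*(E + Y) + 2*(((E + Y) + Y)*(E + Y))²) = 1/(-2 - 12*(E + 2*Y)*(E + Y) + 2*((E + 2*Y)*(E + Y))²) = 1/(-2 - 12*(E + Y)*(E + 2*Y) + 2*((E + Y)*(E + 2*Y))²) = 1/(-2 - 12*(E + Y)*(E + 2*Y) + 2*((E + Y)²*(E + 2*Y)²)) = 1/(-2 - 12*(E + Y)*(E + 2*Y) + 2*(E + Y)²*(E + 2*Y)²))
(-2720144 - 1962478)/(n(-516, 471) - 1691118) = (-2720144 - 1962478)/(-1/(2 - 2*((-516)² + 2*471² + 3*(-516)*471)² + 12*(-516)² + 24*471² + 36*(-516)*471) - 1691118) = -4682622/(-1/(2 - 2*(266256 + 2*221841 - 729108)² + 12*266256 + 24*221841 - 8749296) - 1691118) = -4682622/(-1/(2 - 2*(266256 + 443682 - 729108)² + 3195072 + 5324184 - 8749296) - 1691118) = -4682622/(-1/(2 - 2*(-19170)² + 3195072 + 5324184 - 8749296) - 1691118) = -4682622/(-1/(2 - 2*367488900 + 3195072 + 5324184 - 8749296) - 1691118) = -4682622/(-1/(2 - 734977800 + 3195072 + 5324184 - 8749296) - 1691118) = -4682622/(-1/(-735207838) - 1691118) = -4682622/(-1*(-1/735207838) - 1691118) = -4682622/(1/735207838 - 1691118) = -4682622/(-1243323208582883/735207838) = -4682622*(-735207838/1243323208582883) = 3442700396791236/1243323208582883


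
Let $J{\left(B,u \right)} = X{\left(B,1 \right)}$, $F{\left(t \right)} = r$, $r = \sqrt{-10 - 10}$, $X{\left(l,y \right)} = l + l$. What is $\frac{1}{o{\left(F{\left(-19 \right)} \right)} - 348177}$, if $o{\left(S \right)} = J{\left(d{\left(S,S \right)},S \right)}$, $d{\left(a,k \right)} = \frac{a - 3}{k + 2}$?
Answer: $\frac{i - \sqrt{5}}{5 \left(- 69636 i + 69635 \sqrt{5}\right)} \approx -2.8721 \cdot 10^{-6} - 1.5371 \cdot 10^{-11} i$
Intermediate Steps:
$X{\left(l,y \right)} = 2 l$
$d{\left(a,k \right)} = \frac{-3 + a}{2 + k}$
$r = 2 i \sqrt{5}$ ($r = \sqrt{-20} = 2 i \sqrt{5} \approx 4.4721 i$)
$F{\left(t \right)} = 2 i \sqrt{5}$
$J{\left(B,u \right)} = 2 B$
$o{\left(S \right)} = \frac{2 \left(-3 + S\right)}{2 + S}$ ($o{\left(S \right)} = 2 \frac{-3 + S}{2 + S} = \frac{2 \left(-3 + S\right)}{2 + S}$)
$\frac{1}{o{\left(F{\left(-19 \right)} \right)} - 348177} = \frac{1}{\frac{2 \left(-3 + 2 i \sqrt{5}\right)}{2 + 2 i \sqrt{5}} - 348177} = \frac{1}{-348177 + \frac{2 \left(-3 + 2 i \sqrt{5}\right)}{2 + 2 i \sqrt{5}}}$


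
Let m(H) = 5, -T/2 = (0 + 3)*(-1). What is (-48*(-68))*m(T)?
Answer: 16320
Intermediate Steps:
T = 6 (T = -2*(0 + 3)*(-1) = -6*(-1) = -2*(-3) = 6)
(-48*(-68))*m(T) = -48*(-68)*5 = 3264*5 = 16320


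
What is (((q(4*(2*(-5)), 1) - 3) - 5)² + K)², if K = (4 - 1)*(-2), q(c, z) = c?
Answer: 5280804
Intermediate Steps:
K = -6 (K = 3*(-2) = -6)
(((q(4*(2*(-5)), 1) - 3) - 5)² + K)² = (((4*(2*(-5)) - 3) - 5)² - 6)² = (((4*(-10) - 3) - 5)² - 6)² = (((-40 - 3) - 5)² - 6)² = ((-43 - 5)² - 6)² = ((-48)² - 6)² = (2304 - 6)² = 2298² = 5280804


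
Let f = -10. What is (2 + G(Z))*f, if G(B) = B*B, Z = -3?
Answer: -110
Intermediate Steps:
G(B) = B²
(2 + G(Z))*f = (2 + (-3)²)*(-10) = (2 + 9)*(-10) = 11*(-10) = -110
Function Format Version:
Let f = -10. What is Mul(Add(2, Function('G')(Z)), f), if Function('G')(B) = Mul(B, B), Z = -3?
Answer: -110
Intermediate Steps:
Function('G')(B) = Pow(B, 2)
Mul(Add(2, Function('G')(Z)), f) = Mul(Add(2, Pow(-3, 2)), -10) = Mul(Add(2, 9), -10) = Mul(11, -10) = -110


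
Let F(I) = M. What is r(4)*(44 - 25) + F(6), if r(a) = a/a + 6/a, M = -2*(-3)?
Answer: 107/2 ≈ 53.500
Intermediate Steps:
M = 6
F(I) = 6
r(a) = 1 + 6/a
r(4)*(44 - 25) + F(6) = ((6 + 4)/4)*(44 - 25) + 6 = ((¼)*10)*19 + 6 = (5/2)*19 + 6 = 95/2 + 6 = 107/2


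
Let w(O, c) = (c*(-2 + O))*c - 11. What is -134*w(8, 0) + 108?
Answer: 1582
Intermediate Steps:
w(O, c) = -11 + c**2*(-2 + O) (w(O, c) = c**2*(-2 + O) - 11 = -11 + c**2*(-2 + O))
-134*w(8, 0) + 108 = -134*(-11 - 2*0**2 + 8*0**2) + 108 = -134*(-11 - 2*0 + 8*0) + 108 = -134*(-11 + 0 + 0) + 108 = -134*(-11) + 108 = 1474 + 108 = 1582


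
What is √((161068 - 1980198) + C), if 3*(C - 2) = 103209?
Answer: 5*I*√71389 ≈ 1335.9*I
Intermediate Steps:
C = 34405 (C = 2 + (⅓)*103209 = 2 + 34403 = 34405)
√((161068 - 1980198) + C) = √((161068 - 1980198) + 34405) = √(-1819130 + 34405) = √(-1784725) = 5*I*√71389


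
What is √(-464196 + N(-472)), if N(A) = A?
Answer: 2*I*√116167 ≈ 681.67*I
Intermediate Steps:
√(-464196 + N(-472)) = √(-464196 - 472) = √(-464668) = 2*I*√116167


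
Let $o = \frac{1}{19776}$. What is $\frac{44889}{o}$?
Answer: $887724864$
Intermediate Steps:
$o = \frac{1}{19776} \approx 5.0566 \cdot 10^{-5}$
$\frac{44889}{o} = 44889 \frac{1}{\frac{1}{19776}} = 44889 \cdot 19776 = 887724864$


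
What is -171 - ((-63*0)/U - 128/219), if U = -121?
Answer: -37321/219 ≈ -170.42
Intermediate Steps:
-171 - ((-63*0)/U - 128/219) = -171 - (-63*0/(-121) - 128/219) = -171 - (0*(-1/121) - 128*1/219) = -171 - (0 - 128/219) = -171 - 1*(-128/219) = -171 + 128/219 = -37321/219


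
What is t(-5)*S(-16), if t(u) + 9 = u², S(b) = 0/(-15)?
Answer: 0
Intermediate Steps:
S(b) = 0 (S(b) = 0*(-1/15) = 0)
t(u) = -9 + u²
t(-5)*S(-16) = (-9 + (-5)²)*0 = (-9 + 25)*0 = 16*0 = 0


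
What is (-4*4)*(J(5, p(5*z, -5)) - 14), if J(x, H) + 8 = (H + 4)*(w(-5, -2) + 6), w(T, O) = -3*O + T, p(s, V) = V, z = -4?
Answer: 464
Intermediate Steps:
w(T, O) = T - 3*O
J(x, H) = 20 + 7*H (J(x, H) = -8 + (H + 4)*((-5 - 3*(-2)) + 6) = -8 + (4 + H)*((-5 + 6) + 6) = -8 + (4 + H)*(1 + 6) = -8 + (4 + H)*7 = -8 + (28 + 7*H) = 20 + 7*H)
(-4*4)*(J(5, p(5*z, -5)) - 14) = (-4*4)*((20 + 7*(-5)) - 14) = -16*((20 - 35) - 14) = -16*(-15 - 14) = -16*(-29) = 464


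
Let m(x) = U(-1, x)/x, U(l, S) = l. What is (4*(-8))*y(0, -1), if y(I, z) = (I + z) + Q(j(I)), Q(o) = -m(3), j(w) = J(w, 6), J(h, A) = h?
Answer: 64/3 ≈ 21.333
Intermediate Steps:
j(w) = w
m(x) = -1/x
Q(o) = 1/3 (Q(o) = -(-1)/3 = -1*(-1/3) = 1/3)
y(I, z) = 1/3 + I + z (y(I, z) = (I + z) + 1/3 = 1/3 + I + z)
(4*(-8))*y(0, -1) = (4*(-8))*(1/3 + 0 - 1) = -32*(-2/3) = 64/3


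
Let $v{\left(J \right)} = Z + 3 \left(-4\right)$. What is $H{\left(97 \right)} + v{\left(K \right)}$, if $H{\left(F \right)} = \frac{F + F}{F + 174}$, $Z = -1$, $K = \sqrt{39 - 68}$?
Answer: $- \frac{3329}{271} \approx -12.284$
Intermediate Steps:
$K = i \sqrt{29}$ ($K = \sqrt{-29} = i \sqrt{29} \approx 5.3852 i$)
$H{\left(F \right)} = \frac{2 F}{174 + F}$
$v{\left(J \right)} = -13$ ($v{\left(J \right)} = -1 + 3 \left(-4\right) = -1 - 12 = -13$)
$H{\left(97 \right)} + v{\left(K \right)} = 2 \cdot 97 \frac{1}{174 + 97} - 13 = 2 \cdot 97 \cdot \frac{1}{271} - 13 = \frac{194}{271} - 13 = - \frac{3329}{271}$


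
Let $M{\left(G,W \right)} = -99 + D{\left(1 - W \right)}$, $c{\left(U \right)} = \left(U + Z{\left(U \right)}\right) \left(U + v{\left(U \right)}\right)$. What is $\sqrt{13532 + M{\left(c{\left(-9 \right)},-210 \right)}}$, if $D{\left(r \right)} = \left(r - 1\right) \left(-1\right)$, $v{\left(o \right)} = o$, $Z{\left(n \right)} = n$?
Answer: $\sqrt{13223} \approx 114.99$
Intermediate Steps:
$D{\left(r \right)} = 1 - r$ ($D{\left(r \right)} = \left(-1 + r\right) \left(-1\right) = 1 - r$)
$c{\left(U \right)} = 4 U^{2}$ ($c{\left(U \right)} = \left(U + U\right) \left(U + U\right) = 2 U 2 U = 4 U^{2}$)
$M{\left(G,W \right)} = -99 + W$ ($M{\left(G,W \right)} = -99 + \left(1 - \left(1 - W\right)\right) = -99 + \left(1 + \left(-1 + W\right)\right) = -99 + W$)
$\sqrt{13532 + M{\left(c{\left(-9 \right)},-210 \right)}} = \sqrt{13532 - 309} = \sqrt{13223}$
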